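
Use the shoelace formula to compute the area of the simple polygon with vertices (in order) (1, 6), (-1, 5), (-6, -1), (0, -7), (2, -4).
Area = 57

Shoelace formula: Area = (1/2) |Σ_i (x_i · y_{i+1} − x_{i+1} · y_i)| (indices mod n). Compute each cross term:
  (1)(5) − (-1)(6) = 11
  (-1)(-1) − (-6)(5) = 31
  (-6)(-7) − (0)(-1) = 42
  (0)(-4) − (2)(-7) = 14
  (2)(6) − (1)(-4) = 16
Sum = 114, so (signed) Area = 114/2 = 57, |Area| = 57.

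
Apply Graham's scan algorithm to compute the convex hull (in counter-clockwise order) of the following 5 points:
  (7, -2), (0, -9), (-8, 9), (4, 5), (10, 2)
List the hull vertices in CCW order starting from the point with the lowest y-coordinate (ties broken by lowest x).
Hull (CCW) = [(0, -9), (7, -2), (10, 2), (4, 5), (-8, 9)]

Graham scan procedure:
  1. Find the pivot p₀ = point with lowest y (tie → lowest x): (0, -9).
  2. Sort the remaining points by polar angle around p₀.
  3. Walk through sorted points, maintaining a stack; pop the top while the last three entries make a non-left turn (cross product ≤ 0).
  4. Final stack is the convex hull in CCW order: (0, -9), (7, -2), (10, 2), (4, 5), (-8, 9).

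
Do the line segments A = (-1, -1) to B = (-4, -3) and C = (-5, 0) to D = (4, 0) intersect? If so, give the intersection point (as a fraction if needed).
No (intersection of containing lines falls outside at least one segment)

Parametrize and solve: t = -1/2, s = 11/18. At least one of these is outside [0, 1], so the segments do not intersect.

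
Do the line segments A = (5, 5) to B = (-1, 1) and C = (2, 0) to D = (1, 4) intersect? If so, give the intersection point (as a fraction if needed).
Yes; intersection at (19/14, 18/7) (t = 17/28 on AB, s = 9/14 on CD)

Parametrize AB as A + t(B − A) = (5 + -6 t, 5 + -4 t) and CD as C + s(D − C) = (2 + -1 s, 0 + 4 s). Solve the linear system for (t, s). Determinant = 28 ≠ 0, so a unique intersection of the containing lines exists. Solution: t = 17/28, s = 9/14 — both in [0, 1], so the segments cross. Intersection point: (19/14, 18/7).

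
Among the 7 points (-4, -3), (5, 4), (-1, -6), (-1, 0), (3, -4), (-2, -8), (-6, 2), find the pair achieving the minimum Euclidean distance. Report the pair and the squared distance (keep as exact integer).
Pair = ((-1, -6), (-2, -8)); squared distance = 5

Compute all C(7, 2) = 21 pairwise squared distances (x_i − x_j)² + (y_i − y_j)². The minimum is 5, attained by the pair ((-1, -6), (-2, -8)).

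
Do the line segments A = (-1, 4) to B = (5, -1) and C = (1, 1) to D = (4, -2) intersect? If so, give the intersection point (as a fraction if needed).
No (intersection of containing lines falls outside at least one segment)

Parametrize and solve: t = -1, s = -8/3. At least one of these is outside [0, 1], so the segments do not intersect.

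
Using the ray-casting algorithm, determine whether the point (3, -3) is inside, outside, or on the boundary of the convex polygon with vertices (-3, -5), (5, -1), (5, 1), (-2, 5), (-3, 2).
The point (3, -3) lies strictly outside the polygon

Cast a horizontal ray to the right from the query point and count how many polygon edges it crosses (each edge strictly once or zero times, handled with the usual half-open convention). 
Parity of crossings → even ⇒ outside.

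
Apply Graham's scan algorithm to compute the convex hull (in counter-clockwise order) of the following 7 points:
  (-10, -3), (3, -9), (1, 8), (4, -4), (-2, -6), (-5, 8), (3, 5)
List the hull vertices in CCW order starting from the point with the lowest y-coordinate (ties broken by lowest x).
Hull (CCW) = [(3, -9), (4, -4), (3, 5), (1, 8), (-5, 8), (-10, -3)]

Graham scan procedure:
  1. Find the pivot p₀ = point with lowest y (tie → lowest x): (3, -9).
  2. Sort the remaining points by polar angle around p₀.
  3. Walk through sorted points, maintaining a stack; pop the top while the last three entries make a non-left turn (cross product ≤ 0).
  4. Final stack is the convex hull in CCW order: (3, -9), (4, -4), (3, 5), (1, 8), (-5, 8), (-10, -3).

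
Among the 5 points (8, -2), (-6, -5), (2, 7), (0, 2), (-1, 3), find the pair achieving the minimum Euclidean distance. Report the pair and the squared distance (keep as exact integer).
Pair = ((0, 2), (-1, 3)); squared distance = 2

Compute all C(5, 2) = 10 pairwise squared distances (x_i − x_j)² + (y_i − y_j)². The minimum is 2, attained by the pair ((0, 2), (-1, 3)).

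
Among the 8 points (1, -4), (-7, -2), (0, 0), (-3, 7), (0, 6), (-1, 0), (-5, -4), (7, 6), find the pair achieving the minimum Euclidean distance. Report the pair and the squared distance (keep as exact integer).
Pair = ((0, 0), (-1, 0)); squared distance = 1

Compute all C(8, 2) = 28 pairwise squared distances (x_i − x_j)² + (y_i − y_j)². The minimum is 1, attained by the pair ((0, 0), (-1, 0)).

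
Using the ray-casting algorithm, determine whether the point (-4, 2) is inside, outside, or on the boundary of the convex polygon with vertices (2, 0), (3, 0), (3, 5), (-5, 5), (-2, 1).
The point (-4, 2) lies strictly outside the polygon

Cast a horizontal ray to the right from the query point and count how many polygon edges it crosses (each edge strictly once or zero times, handled with the usual half-open convention). 
Parity of crossings → even ⇒ outside.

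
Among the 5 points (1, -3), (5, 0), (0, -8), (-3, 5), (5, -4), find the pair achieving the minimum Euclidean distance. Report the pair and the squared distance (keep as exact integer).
Pair = ((5, 0), (5, -4)); squared distance = 16

Compute all C(5, 2) = 10 pairwise squared distances (x_i − x_j)² + (y_i − y_j)². The minimum is 16, attained by the pair ((5, 0), (5, -4)).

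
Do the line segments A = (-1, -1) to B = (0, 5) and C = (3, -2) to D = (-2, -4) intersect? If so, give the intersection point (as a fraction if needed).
No (intersection of containing lines falls outside at least one segment)

Parametrize and solve: t = -13/28, s = 25/28. At least one of these is outside [0, 1], so the segments do not intersect.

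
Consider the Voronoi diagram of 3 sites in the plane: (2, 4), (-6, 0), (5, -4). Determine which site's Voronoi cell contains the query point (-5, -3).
Nearest site = (-6, 0)

The Voronoi cell of site s contains exactly those query points closer to s than to any other site. Compute squared distances from q = (-5, -3) to each site:
  (-6 − -5)² + (0 − -3)² = 10
  (2 − -5)² + (4 − -3)² = 98
  (5 − -5)² + (-4 − -3)² = 101
Minimum is attained by (-6, 0), so q lies in its Voronoi cell.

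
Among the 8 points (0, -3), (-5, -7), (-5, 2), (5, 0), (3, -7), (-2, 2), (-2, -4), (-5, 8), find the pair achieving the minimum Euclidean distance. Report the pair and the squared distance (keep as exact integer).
Pair = ((0, -3), (-2, -4)); squared distance = 5

Compute all C(8, 2) = 28 pairwise squared distances (x_i − x_j)² + (y_i − y_j)². The minimum is 5, attained by the pair ((0, -3), (-2, -4)).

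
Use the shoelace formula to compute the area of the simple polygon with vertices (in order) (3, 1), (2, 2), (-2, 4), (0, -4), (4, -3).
Area = 53/2

Shoelace formula: Area = (1/2) |Σ_i (x_i · y_{i+1} − x_{i+1} · y_i)| (indices mod n). Compute each cross term:
  (3)(2) − (2)(1) = 4
  (2)(4) − (-2)(2) = 12
  (-2)(-4) − (0)(4) = 8
  (0)(-3) − (4)(-4) = 16
  (4)(1) − (3)(-3) = 13
Sum = 53, so (signed) Area = 53/2 = 53/2, |Area| = 53/2.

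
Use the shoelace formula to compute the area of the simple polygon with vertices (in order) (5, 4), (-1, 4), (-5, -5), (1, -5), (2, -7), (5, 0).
Area = 137/2

Shoelace formula: Area = (1/2) |Σ_i (x_i · y_{i+1} − x_{i+1} · y_i)| (indices mod n). Compute each cross term:
  (5)(4) − (-1)(4) = 24
  (-1)(-5) − (-5)(4) = 25
  (-5)(-5) − (1)(-5) = 30
  (1)(-7) − (2)(-5) = 3
  (2)(0) − (5)(-7) = 35
  (5)(4) − (5)(0) = 20
Sum = 137, so (signed) Area = 137/2 = 137/2, |Area| = 137/2.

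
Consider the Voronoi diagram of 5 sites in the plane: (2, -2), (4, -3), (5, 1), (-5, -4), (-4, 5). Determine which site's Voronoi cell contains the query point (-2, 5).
Nearest site = (-4, 5)

The Voronoi cell of site s contains exactly those query points closer to s than to any other site. Compute squared distances from q = (-2, 5) to each site:
  (-4 − -2)² + (5 − 5)² = 4
  (2 − -2)² + (-2 − 5)² = 65
  (5 − -2)² + (1 − 5)² = 65
  (-5 − -2)² + (-4 − 5)² = 90
  (4 − -2)² + (-3 − 5)² = 100
Minimum is attained by (-4, 5), so q lies in its Voronoi cell.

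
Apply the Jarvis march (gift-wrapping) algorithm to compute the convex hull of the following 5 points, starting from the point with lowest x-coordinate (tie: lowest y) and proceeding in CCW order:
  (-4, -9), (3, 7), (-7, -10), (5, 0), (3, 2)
Hull (CCW) = [(-7, -10), (-4, -9), (5, 0), (3, 7)]

Jarvis march: at each step, from the current hull vertex p, select the next vertex q as the point such that every other point lies strictly to the left of (or on) the directed line p → q. (Equivalently: for every other point r, the cross product (q − p) × (r − p) ≥ 0.)
Starting point (lowest x, tie lowest y): (-7, -10). Wrap until returning to start. Resulting hull: (-7, -10), (-4, -9), (5, 0), (3, 7).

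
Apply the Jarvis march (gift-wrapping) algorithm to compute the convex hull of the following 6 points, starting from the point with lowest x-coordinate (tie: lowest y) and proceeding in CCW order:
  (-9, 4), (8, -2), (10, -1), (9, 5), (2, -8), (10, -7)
Hull (CCW) = [(-9, 4), (2, -8), (10, -7), (10, -1), (9, 5)]

Jarvis march: at each step, from the current hull vertex p, select the next vertex q as the point such that every other point lies strictly to the left of (or on) the directed line p → q. (Equivalently: for every other point r, the cross product (q − p) × (r − p) ≥ 0.)
Starting point (lowest x, tie lowest y): (-9, 4). Wrap until returning to start. Resulting hull: (-9, 4), (2, -8), (10, -7), (10, -1), (9, 5).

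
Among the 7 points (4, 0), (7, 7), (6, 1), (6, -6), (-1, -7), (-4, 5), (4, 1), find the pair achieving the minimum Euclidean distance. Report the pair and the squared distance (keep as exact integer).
Pair = ((4, 0), (4, 1)); squared distance = 1

Compute all C(7, 2) = 21 pairwise squared distances (x_i − x_j)² + (y_i − y_j)². The minimum is 1, attained by the pair ((4, 0), (4, 1)).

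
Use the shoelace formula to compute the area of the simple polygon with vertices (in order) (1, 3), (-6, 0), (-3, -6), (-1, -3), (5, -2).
Area = 91/2

Shoelace formula: Area = (1/2) |Σ_i (x_i · y_{i+1} − x_{i+1} · y_i)| (indices mod n). Compute each cross term:
  (1)(0) − (-6)(3) = 18
  (-6)(-6) − (-3)(0) = 36
  (-3)(-3) − (-1)(-6) = 3
  (-1)(-2) − (5)(-3) = 17
  (5)(3) − (1)(-2) = 17
Sum = 91, so (signed) Area = 91/2 = 91/2, |Area| = 91/2.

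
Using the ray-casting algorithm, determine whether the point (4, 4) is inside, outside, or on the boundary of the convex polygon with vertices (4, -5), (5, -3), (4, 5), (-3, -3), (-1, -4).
The point (4, 4) lies strictly inside the polygon

Cast a horizontal ray to the right from the query point and count how many polygon edges it crosses (each edge strictly once or zero times, handled with the usual half-open convention). 
Parity of crossings → odd ⇒ inside.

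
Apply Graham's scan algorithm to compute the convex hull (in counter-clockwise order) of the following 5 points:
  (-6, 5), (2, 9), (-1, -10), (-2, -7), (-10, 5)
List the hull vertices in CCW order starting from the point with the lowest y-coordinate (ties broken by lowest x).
Hull (CCW) = [(-1, -10), (2, 9), (-10, 5)]

Graham scan procedure:
  1. Find the pivot p₀ = point with lowest y (tie → lowest x): (-1, -10).
  2. Sort the remaining points by polar angle around p₀.
  3. Walk through sorted points, maintaining a stack; pop the top while the last three entries make a non-left turn (cross product ≤ 0).
  4. Final stack is the convex hull in CCW order: (-1, -10), (2, 9), (-10, 5).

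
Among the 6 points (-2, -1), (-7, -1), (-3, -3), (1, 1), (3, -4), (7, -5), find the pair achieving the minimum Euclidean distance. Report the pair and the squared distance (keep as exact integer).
Pair = ((-2, -1), (-3, -3)); squared distance = 5

Compute all C(6, 2) = 15 pairwise squared distances (x_i − x_j)² + (y_i − y_j)². The minimum is 5, attained by the pair ((-2, -1), (-3, -3)).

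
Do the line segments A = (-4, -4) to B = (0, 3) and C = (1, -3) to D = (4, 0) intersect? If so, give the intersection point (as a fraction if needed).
No (intersection of containing lines falls outside at least one segment)

Parametrize and solve: t = -4/3, s = -31/9. At least one of these is outside [0, 1], so the segments do not intersect.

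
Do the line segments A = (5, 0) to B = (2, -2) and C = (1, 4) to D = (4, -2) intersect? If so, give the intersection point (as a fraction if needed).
Yes; intersection at (7/2, -1) (t = 1/2 on AB, s = 5/6 on CD)

Parametrize AB as A + t(B − A) = (5 + -3 t, 0 + -2 t) and CD as C + s(D − C) = (1 + 3 s, 4 + -6 s). Solve the linear system for (t, s). Determinant = -24 ≠ 0, so a unique intersection of the containing lines exists. Solution: t = 1/2, s = 5/6 — both in [0, 1], so the segments cross. Intersection point: (7/2, -1).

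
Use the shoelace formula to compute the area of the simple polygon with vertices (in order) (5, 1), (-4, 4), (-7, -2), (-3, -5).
Area = 111/2

Shoelace formula: Area = (1/2) |Σ_i (x_i · y_{i+1} − x_{i+1} · y_i)| (indices mod n). Compute each cross term:
  (5)(4) − (-4)(1) = 24
  (-4)(-2) − (-7)(4) = 36
  (-7)(-5) − (-3)(-2) = 29
  (-3)(1) − (5)(-5) = 22
Sum = 111, so (signed) Area = 111/2 = 111/2, |Area| = 111/2.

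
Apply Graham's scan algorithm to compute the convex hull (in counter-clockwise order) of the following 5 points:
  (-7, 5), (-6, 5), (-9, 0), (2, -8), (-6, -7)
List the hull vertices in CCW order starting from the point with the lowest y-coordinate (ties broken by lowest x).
Hull (CCW) = [(2, -8), (-6, 5), (-7, 5), (-9, 0), (-6, -7)]

Graham scan procedure:
  1. Find the pivot p₀ = point with lowest y (tie → lowest x): (2, -8).
  2. Sort the remaining points by polar angle around p₀.
  3. Walk through sorted points, maintaining a stack; pop the top while the last three entries make a non-left turn (cross product ≤ 0).
  4. Final stack is the convex hull in CCW order: (2, -8), (-6, 5), (-7, 5), (-9, 0), (-6, -7).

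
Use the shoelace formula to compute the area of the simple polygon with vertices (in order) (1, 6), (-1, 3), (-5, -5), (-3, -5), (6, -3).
Area = 117/2

Shoelace formula: Area = (1/2) |Σ_i (x_i · y_{i+1} − x_{i+1} · y_i)| (indices mod n). Compute each cross term:
  (1)(3) − (-1)(6) = 9
  (-1)(-5) − (-5)(3) = 20
  (-5)(-5) − (-3)(-5) = 10
  (-3)(-3) − (6)(-5) = 39
  (6)(6) − (1)(-3) = 39
Sum = 117, so (signed) Area = 117/2 = 117/2, |Area| = 117/2.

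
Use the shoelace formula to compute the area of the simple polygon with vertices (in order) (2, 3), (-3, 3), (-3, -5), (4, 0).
Area = 71/2

Shoelace formula: Area = (1/2) |Σ_i (x_i · y_{i+1} − x_{i+1} · y_i)| (indices mod n). Compute each cross term:
  (2)(3) − (-3)(3) = 15
  (-3)(-5) − (-3)(3) = 24
  (-3)(0) − (4)(-5) = 20
  (4)(3) − (2)(0) = 12
Sum = 71, so (signed) Area = 71/2 = 71/2, |Area| = 71/2.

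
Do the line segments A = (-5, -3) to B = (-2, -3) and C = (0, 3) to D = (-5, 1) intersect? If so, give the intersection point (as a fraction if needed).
No (intersection of containing lines falls outside at least one segment)

Parametrize and solve: t = -10/3, s = 3. At least one of these is outside [0, 1], so the segments do not intersect.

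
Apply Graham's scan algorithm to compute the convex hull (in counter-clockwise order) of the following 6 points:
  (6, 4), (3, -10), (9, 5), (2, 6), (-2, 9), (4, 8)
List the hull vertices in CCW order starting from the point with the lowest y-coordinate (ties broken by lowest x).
Hull (CCW) = [(3, -10), (9, 5), (4, 8), (-2, 9)]

Graham scan procedure:
  1. Find the pivot p₀ = point with lowest y (tie → lowest x): (3, -10).
  2. Sort the remaining points by polar angle around p₀.
  3. Walk through sorted points, maintaining a stack; pop the top while the last three entries make a non-left turn (cross product ≤ 0).
  4. Final stack is the convex hull in CCW order: (3, -10), (9, 5), (4, 8), (-2, 9).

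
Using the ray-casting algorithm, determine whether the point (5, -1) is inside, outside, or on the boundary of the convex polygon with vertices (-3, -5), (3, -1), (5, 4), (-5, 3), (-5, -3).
The point (5, -1) lies strictly outside the polygon

Cast a horizontal ray to the right from the query point and count how many polygon edges it crosses (each edge strictly once or zero times, handled with the usual half-open convention). 
Parity of crossings → even ⇒ outside.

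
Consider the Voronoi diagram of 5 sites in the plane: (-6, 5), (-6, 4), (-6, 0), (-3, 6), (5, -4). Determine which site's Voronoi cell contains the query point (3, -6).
Nearest site = (5, -4)

The Voronoi cell of site s contains exactly those query points closer to s than to any other site. Compute squared distances from q = (3, -6) to each site:
  (5 − 3)² + (-4 − -6)² = 8
  (-6 − 3)² + (0 − -6)² = 117
  (-3 − 3)² + (6 − -6)² = 180
  (-6 − 3)² + (4 − -6)² = 181
  (-6 − 3)² + (5 − -6)² = 202
Minimum is attained by (5, -4), so q lies in its Voronoi cell.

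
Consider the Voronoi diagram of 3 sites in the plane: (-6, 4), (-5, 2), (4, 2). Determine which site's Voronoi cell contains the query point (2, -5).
Nearest site = (4, 2)

The Voronoi cell of site s contains exactly those query points closer to s than to any other site. Compute squared distances from q = (2, -5) to each site:
  (4 − 2)² + (2 − -5)² = 53
  (-5 − 2)² + (2 − -5)² = 98
  (-6 − 2)² + (4 − -5)² = 145
Minimum is attained by (4, 2), so q lies in its Voronoi cell.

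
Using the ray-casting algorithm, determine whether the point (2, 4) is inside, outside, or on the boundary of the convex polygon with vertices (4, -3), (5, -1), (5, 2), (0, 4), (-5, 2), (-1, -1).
The point (2, 4) lies strictly outside the polygon

Cast a horizontal ray to the right from the query point and count how many polygon edges it crosses (each edge strictly once or zero times, handled with the usual half-open convention). 
Parity of crossings → even ⇒ outside.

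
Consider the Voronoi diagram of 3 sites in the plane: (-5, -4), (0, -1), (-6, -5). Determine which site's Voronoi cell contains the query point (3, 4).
Nearest site = (0, -1)

The Voronoi cell of site s contains exactly those query points closer to s than to any other site. Compute squared distances from q = (3, 4) to each site:
  (0 − 3)² + (-1 − 4)² = 34
  (-5 − 3)² + (-4 − 4)² = 128
  (-6 − 3)² + (-5 − 4)² = 162
Minimum is attained by (0, -1), so q lies in its Voronoi cell.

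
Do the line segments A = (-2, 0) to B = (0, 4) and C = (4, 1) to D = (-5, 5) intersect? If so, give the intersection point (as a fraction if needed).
Yes; intersection at (-1/2, 3) (t = 3/4 on AB, s = 1/2 on CD)

Parametrize AB as A + t(B − A) = (-2 + 2 t, 0 + 4 t) and CD as C + s(D − C) = (4 + -9 s, 1 + 4 s). Solve the linear system for (t, s). Determinant = -44 ≠ 0, so a unique intersection of the containing lines exists. Solution: t = 3/4, s = 1/2 — both in [0, 1], so the segments cross. Intersection point: (-1/2, 3).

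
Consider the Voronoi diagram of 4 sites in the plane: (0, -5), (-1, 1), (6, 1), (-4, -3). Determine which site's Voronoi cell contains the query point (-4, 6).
Nearest site = (-1, 1)

The Voronoi cell of site s contains exactly those query points closer to s than to any other site. Compute squared distances from q = (-4, 6) to each site:
  (-1 − -4)² + (1 − 6)² = 34
  (-4 − -4)² + (-3 − 6)² = 81
  (6 − -4)² + (1 − 6)² = 125
  (0 − -4)² + (-5 − 6)² = 137
Minimum is attained by (-1, 1), so q lies in its Voronoi cell.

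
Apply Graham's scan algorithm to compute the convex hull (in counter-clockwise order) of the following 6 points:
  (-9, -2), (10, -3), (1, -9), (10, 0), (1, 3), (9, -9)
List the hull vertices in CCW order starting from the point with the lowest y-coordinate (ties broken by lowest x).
Hull (CCW) = [(1, -9), (9, -9), (10, -3), (10, 0), (1, 3), (-9, -2)]

Graham scan procedure:
  1. Find the pivot p₀ = point with lowest y (tie → lowest x): (1, -9).
  2. Sort the remaining points by polar angle around p₀.
  3. Walk through sorted points, maintaining a stack; pop the top while the last three entries make a non-left turn (cross product ≤ 0).
  4. Final stack is the convex hull in CCW order: (1, -9), (9, -9), (10, -3), (10, 0), (1, 3), (-9, -2).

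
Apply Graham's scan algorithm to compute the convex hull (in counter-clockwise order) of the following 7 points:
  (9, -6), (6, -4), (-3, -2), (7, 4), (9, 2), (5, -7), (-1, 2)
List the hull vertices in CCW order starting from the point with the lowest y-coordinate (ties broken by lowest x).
Hull (CCW) = [(5, -7), (9, -6), (9, 2), (7, 4), (-1, 2), (-3, -2)]

Graham scan procedure:
  1. Find the pivot p₀ = point with lowest y (tie → lowest x): (5, -7).
  2. Sort the remaining points by polar angle around p₀.
  3. Walk through sorted points, maintaining a stack; pop the top while the last three entries make a non-left turn (cross product ≤ 0).
  4. Final stack is the convex hull in CCW order: (5, -7), (9, -6), (9, 2), (7, 4), (-1, 2), (-3, -2).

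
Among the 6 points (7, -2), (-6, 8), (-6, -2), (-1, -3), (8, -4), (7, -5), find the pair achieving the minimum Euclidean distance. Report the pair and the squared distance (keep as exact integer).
Pair = ((8, -4), (7, -5)); squared distance = 2

Compute all C(6, 2) = 15 pairwise squared distances (x_i − x_j)² + (y_i − y_j)². The minimum is 2, attained by the pair ((8, -4), (7, -5)).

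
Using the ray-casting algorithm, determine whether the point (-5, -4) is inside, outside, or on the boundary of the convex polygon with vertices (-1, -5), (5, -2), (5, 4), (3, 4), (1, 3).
The point (-5, -4) lies strictly outside the polygon

Cast a horizontal ray to the right from the query point and count how many polygon edges it crosses (each edge strictly once or zero times, handled with the usual half-open convention). 
Parity of crossings → even ⇒ outside.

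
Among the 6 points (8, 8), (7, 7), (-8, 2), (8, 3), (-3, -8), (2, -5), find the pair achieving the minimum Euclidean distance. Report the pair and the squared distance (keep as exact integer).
Pair = ((8, 8), (7, 7)); squared distance = 2

Compute all C(6, 2) = 15 pairwise squared distances (x_i − x_j)² + (y_i − y_j)². The minimum is 2, attained by the pair ((8, 8), (7, 7)).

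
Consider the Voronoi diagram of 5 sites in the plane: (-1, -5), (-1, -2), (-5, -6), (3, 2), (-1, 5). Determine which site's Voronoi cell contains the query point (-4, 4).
Nearest site = (-1, 5)

The Voronoi cell of site s contains exactly those query points closer to s than to any other site. Compute squared distances from q = (-4, 4) to each site:
  (-1 − -4)² + (5 − 4)² = 10
  (-1 − -4)² + (-2 − 4)² = 45
  (3 − -4)² + (2 − 4)² = 53
  (-1 − -4)² + (-5 − 4)² = 90
  (-5 − -4)² + (-6 − 4)² = 101
Minimum is attained by (-1, 5), so q lies in its Voronoi cell.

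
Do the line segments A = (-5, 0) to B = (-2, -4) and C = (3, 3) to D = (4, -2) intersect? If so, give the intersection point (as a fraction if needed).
No (intersection of containing lines falls outside at least one segment)

Parametrize and solve: t = 43/11, s = 41/11. At least one of these is outside [0, 1], so the segments do not intersect.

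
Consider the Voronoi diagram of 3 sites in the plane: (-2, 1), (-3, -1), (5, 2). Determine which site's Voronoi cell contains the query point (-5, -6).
Nearest site = (-3, -1)

The Voronoi cell of site s contains exactly those query points closer to s than to any other site. Compute squared distances from q = (-5, -6) to each site:
  (-3 − -5)² + (-1 − -6)² = 29
  (-2 − -5)² + (1 − -6)² = 58
  (5 − -5)² + (2 − -6)² = 164
Minimum is attained by (-3, -1), so q lies in its Voronoi cell.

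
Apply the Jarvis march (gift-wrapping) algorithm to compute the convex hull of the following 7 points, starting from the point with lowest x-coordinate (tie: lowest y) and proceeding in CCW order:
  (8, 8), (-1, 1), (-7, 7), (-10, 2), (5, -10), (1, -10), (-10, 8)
Hull (CCW) = [(-10, 2), (1, -10), (5, -10), (8, 8), (-10, 8)]

Jarvis march: at each step, from the current hull vertex p, select the next vertex q as the point such that every other point lies strictly to the left of (or on) the directed line p → q. (Equivalently: for every other point r, the cross product (q − p) × (r − p) ≥ 0.)
Starting point (lowest x, tie lowest y): (-10, 2). Wrap until returning to start. Resulting hull: (-10, 2), (1, -10), (5, -10), (8, 8), (-10, 8).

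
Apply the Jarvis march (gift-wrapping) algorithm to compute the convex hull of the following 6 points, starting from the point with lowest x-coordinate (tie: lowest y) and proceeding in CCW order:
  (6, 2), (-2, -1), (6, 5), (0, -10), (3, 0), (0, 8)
Hull (CCW) = [(-2, -1), (0, -10), (6, 2), (6, 5), (0, 8)]

Jarvis march: at each step, from the current hull vertex p, select the next vertex q as the point such that every other point lies strictly to the left of (or on) the directed line p → q. (Equivalently: for every other point r, the cross product (q − p) × (r − p) ≥ 0.)
Starting point (lowest x, tie lowest y): (-2, -1). Wrap until returning to start. Resulting hull: (-2, -1), (0, -10), (6, 2), (6, 5), (0, 8).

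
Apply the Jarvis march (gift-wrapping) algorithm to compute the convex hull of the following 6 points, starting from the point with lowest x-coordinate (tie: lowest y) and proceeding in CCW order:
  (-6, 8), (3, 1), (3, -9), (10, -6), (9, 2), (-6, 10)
Hull (CCW) = [(-6, 8), (3, -9), (10, -6), (9, 2), (-6, 10)]

Jarvis march: at each step, from the current hull vertex p, select the next vertex q as the point such that every other point lies strictly to the left of (or on) the directed line p → q. (Equivalently: for every other point r, the cross product (q − p) × (r − p) ≥ 0.)
Starting point (lowest x, tie lowest y): (-6, 8). Wrap until returning to start. Resulting hull: (-6, 8), (3, -9), (10, -6), (9, 2), (-6, 10).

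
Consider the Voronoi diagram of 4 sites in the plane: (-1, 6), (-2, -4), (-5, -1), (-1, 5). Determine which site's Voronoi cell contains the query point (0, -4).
Nearest site = (-2, -4)

The Voronoi cell of site s contains exactly those query points closer to s than to any other site. Compute squared distances from q = (0, -4) to each site:
  (-2 − 0)² + (-4 − -4)² = 4
  (-5 − 0)² + (-1 − -4)² = 34
  (-1 − 0)² + (5 − -4)² = 82
  (-1 − 0)² + (6 − -4)² = 101
Minimum is attained by (-2, -4), so q lies in its Voronoi cell.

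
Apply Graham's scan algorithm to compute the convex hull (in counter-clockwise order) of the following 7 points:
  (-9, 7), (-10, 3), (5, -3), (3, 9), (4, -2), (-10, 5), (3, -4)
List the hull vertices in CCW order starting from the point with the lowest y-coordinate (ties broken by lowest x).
Hull (CCW) = [(3, -4), (5, -3), (3, 9), (-9, 7), (-10, 5), (-10, 3)]

Graham scan procedure:
  1. Find the pivot p₀ = point with lowest y (tie → lowest x): (3, -4).
  2. Sort the remaining points by polar angle around p₀.
  3. Walk through sorted points, maintaining a stack; pop the top while the last three entries make a non-left turn (cross product ≤ 0).
  4. Final stack is the convex hull in CCW order: (3, -4), (5, -3), (3, 9), (-9, 7), (-10, 5), (-10, 3).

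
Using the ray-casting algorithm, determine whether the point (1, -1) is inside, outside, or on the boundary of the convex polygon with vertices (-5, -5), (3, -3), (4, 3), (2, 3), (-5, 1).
The point (1, -1) lies strictly inside the polygon

Cast a horizontal ray to the right from the query point and count how many polygon edges it crosses (each edge strictly once or zero times, handled with the usual half-open convention). 
Parity of crossings → odd ⇒ inside.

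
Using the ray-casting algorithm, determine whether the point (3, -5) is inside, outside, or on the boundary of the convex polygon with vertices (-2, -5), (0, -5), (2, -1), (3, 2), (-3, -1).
The point (3, -5) lies strictly outside the polygon

Cast a horizontal ray to the right from the query point and count how many polygon edges it crosses (each edge strictly once or zero times, handled with the usual half-open convention). 
Parity of crossings → even ⇒ outside.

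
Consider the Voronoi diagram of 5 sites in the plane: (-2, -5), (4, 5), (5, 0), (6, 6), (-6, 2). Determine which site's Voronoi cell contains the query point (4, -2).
Nearest site = (5, 0)

The Voronoi cell of site s contains exactly those query points closer to s than to any other site. Compute squared distances from q = (4, -2) to each site:
  (5 − 4)² + (0 − -2)² = 5
  (-2 − 4)² + (-5 − -2)² = 45
  (4 − 4)² + (5 − -2)² = 49
  (6 − 4)² + (6 − -2)² = 68
  (-6 − 4)² + (2 − -2)² = 116
Minimum is attained by (5, 0), so q lies in its Voronoi cell.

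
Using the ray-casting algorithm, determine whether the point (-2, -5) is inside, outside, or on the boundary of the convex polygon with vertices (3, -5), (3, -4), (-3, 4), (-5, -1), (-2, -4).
The point (-2, -5) lies strictly outside the polygon

Cast a horizontal ray to the right from the query point and count how many polygon edges it crosses (each edge strictly once or zero times, handled with the usual half-open convention). 
Parity of crossings → even ⇒ outside.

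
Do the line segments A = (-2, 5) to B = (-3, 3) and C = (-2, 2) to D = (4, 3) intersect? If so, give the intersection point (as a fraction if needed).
No (intersection of containing lines falls outside at least one segment)

Parametrize and solve: t = 18/11, s = -3/11. At least one of these is outside [0, 1], so the segments do not intersect.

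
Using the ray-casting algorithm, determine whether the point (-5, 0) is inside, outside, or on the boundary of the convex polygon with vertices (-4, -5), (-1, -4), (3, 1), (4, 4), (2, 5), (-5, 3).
The point (-5, 0) lies strictly outside the polygon

Cast a horizontal ray to the right from the query point and count how many polygon edges it crosses (each edge strictly once or zero times, handled with the usual half-open convention). 
Parity of crossings → even ⇒ outside.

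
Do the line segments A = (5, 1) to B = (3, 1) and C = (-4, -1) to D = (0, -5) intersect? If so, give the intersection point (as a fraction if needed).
No (intersection of containing lines falls outside at least one segment)

Parametrize and solve: t = 11/2, s = -1/2. At least one of these is outside [0, 1], so the segments do not intersect.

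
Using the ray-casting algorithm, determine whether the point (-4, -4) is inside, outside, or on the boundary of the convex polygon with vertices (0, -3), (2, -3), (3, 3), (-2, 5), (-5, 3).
The point (-4, -4) lies strictly outside the polygon

Cast a horizontal ray to the right from the query point and count how many polygon edges it crosses (each edge strictly once or zero times, handled with the usual half-open convention). 
Parity of crossings → even ⇒ outside.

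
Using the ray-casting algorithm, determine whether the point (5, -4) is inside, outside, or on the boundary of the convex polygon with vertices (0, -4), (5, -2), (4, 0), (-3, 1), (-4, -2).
The point (5, -4) lies strictly outside the polygon

Cast a horizontal ray to the right from the query point and count how many polygon edges it crosses (each edge strictly once or zero times, handled with the usual half-open convention). 
Parity of crossings → even ⇒ outside.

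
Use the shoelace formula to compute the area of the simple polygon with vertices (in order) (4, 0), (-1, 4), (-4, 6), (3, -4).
Area = 20

Shoelace formula: Area = (1/2) |Σ_i (x_i · y_{i+1} − x_{i+1} · y_i)| (indices mod n). Compute each cross term:
  (4)(4) − (-1)(0) = 16
  (-1)(6) − (-4)(4) = 10
  (-4)(-4) − (3)(6) = -2
  (3)(0) − (4)(-4) = 16
Sum = 40, so (signed) Area = 40/2 = 20, |Area| = 20.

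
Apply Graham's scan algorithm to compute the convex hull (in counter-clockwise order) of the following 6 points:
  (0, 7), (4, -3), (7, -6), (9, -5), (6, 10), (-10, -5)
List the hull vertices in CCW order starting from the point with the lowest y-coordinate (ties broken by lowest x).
Hull (CCW) = [(7, -6), (9, -5), (6, 10), (0, 7), (-10, -5)]

Graham scan procedure:
  1. Find the pivot p₀ = point with lowest y (tie → lowest x): (7, -6).
  2. Sort the remaining points by polar angle around p₀.
  3. Walk through sorted points, maintaining a stack; pop the top while the last three entries make a non-left turn (cross product ≤ 0).
  4. Final stack is the convex hull in CCW order: (7, -6), (9, -5), (6, 10), (0, 7), (-10, -5).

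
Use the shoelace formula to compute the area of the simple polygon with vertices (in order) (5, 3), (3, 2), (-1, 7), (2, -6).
Area = 26

Shoelace formula: Area = (1/2) |Σ_i (x_i · y_{i+1} − x_{i+1} · y_i)| (indices mod n). Compute each cross term:
  (5)(2) − (3)(3) = 1
  (3)(7) − (-1)(2) = 23
  (-1)(-6) − (2)(7) = -8
  (2)(3) − (5)(-6) = 36
Sum = 52, so (signed) Area = 52/2 = 26, |Area| = 26.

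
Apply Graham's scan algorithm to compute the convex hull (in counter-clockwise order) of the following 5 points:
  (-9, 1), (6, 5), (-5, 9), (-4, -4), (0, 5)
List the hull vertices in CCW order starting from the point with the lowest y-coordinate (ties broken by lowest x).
Hull (CCW) = [(-4, -4), (6, 5), (-5, 9), (-9, 1)]

Graham scan procedure:
  1. Find the pivot p₀ = point with lowest y (tie → lowest x): (-4, -4).
  2. Sort the remaining points by polar angle around p₀.
  3. Walk through sorted points, maintaining a stack; pop the top while the last three entries make a non-left turn (cross product ≤ 0).
  4. Final stack is the convex hull in CCW order: (-4, -4), (6, 5), (-5, 9), (-9, 1).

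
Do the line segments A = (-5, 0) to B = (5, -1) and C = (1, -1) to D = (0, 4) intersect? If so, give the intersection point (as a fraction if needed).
Yes; intersection at (45/49, -29/49) (t = 29/49 on AB, s = 4/49 on CD)

Parametrize AB as A + t(B − A) = (-5 + 10 t, 0 + -1 t) and CD as C + s(D − C) = (1 + -1 s, -1 + 5 s). Solve the linear system for (t, s). Determinant = -49 ≠ 0, so a unique intersection of the containing lines exists. Solution: t = 29/49, s = 4/49 — both in [0, 1], so the segments cross. Intersection point: (45/49, -29/49).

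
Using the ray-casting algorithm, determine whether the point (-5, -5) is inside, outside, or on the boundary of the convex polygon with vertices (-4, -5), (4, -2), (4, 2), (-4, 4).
The point (-5, -5) lies strictly outside the polygon

Cast a horizontal ray to the right from the query point and count how many polygon edges it crosses (each edge strictly once or zero times, handled with the usual half-open convention). 
Parity of crossings → even ⇒ outside.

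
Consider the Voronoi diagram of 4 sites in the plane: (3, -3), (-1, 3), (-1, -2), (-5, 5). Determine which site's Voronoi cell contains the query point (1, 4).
Nearest site = (-1, 3)

The Voronoi cell of site s contains exactly those query points closer to s than to any other site. Compute squared distances from q = (1, 4) to each site:
  (-1 − 1)² + (3 − 4)² = 5
  (-5 − 1)² + (5 − 4)² = 37
  (-1 − 1)² + (-2 − 4)² = 40
  (3 − 1)² + (-3 − 4)² = 53
Minimum is attained by (-1, 3), so q lies in its Voronoi cell.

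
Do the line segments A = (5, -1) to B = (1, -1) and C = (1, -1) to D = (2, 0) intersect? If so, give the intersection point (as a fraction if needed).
Yes; intersection at (1, -1) (t = 1 on AB, s = 0 on CD)

Parametrize AB as A + t(B − A) = (5 + -4 t, -1 + 0 t) and CD as C + s(D − C) = (1 + 1 s, -1 + 1 s). Solve the linear system for (t, s). Determinant = 4 ≠ 0, so a unique intersection of the containing lines exists. Solution: t = 1, s = 0 — both in [0, 1], so the segments cross. Intersection point: (1, -1).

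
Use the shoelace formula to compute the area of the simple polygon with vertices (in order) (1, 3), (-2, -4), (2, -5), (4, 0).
Area = 26

Shoelace formula: Area = (1/2) |Σ_i (x_i · y_{i+1} − x_{i+1} · y_i)| (indices mod n). Compute each cross term:
  (1)(-4) − (-2)(3) = 2
  (-2)(-5) − (2)(-4) = 18
  (2)(0) − (4)(-5) = 20
  (4)(3) − (1)(0) = 12
Sum = 52, so (signed) Area = 52/2 = 26, |Area| = 26.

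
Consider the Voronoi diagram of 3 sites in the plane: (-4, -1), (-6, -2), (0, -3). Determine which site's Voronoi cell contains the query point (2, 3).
Nearest site = (0, -3)

The Voronoi cell of site s contains exactly those query points closer to s than to any other site. Compute squared distances from q = (2, 3) to each site:
  (0 − 2)² + (-3 − 3)² = 40
  (-4 − 2)² + (-1 − 3)² = 52
  (-6 − 2)² + (-2 − 3)² = 89
Minimum is attained by (0, -3), so q lies in its Voronoi cell.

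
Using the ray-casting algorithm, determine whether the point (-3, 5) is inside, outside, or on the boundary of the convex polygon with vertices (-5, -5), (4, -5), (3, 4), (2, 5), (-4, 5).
The point (-3, 5) lies on the polygon boundary

Boundary check: the query satisfies the collinearity and bounding-box conditions for some polygon edge, so it lies exactly on the boundary.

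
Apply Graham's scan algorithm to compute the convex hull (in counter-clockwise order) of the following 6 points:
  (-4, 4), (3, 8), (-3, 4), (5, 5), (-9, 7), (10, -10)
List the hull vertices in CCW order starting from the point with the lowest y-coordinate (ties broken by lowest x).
Hull (CCW) = [(10, -10), (5, 5), (3, 8), (-9, 7)]

Graham scan procedure:
  1. Find the pivot p₀ = point with lowest y (tie → lowest x): (10, -10).
  2. Sort the remaining points by polar angle around p₀.
  3. Walk through sorted points, maintaining a stack; pop the top while the last three entries make a non-left turn (cross product ≤ 0).
  4. Final stack is the convex hull in CCW order: (10, -10), (5, 5), (3, 8), (-9, 7).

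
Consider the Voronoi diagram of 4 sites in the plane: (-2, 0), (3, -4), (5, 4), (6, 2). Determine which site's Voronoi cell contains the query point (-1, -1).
Nearest site = (-2, 0)

The Voronoi cell of site s contains exactly those query points closer to s than to any other site. Compute squared distances from q = (-1, -1) to each site:
  (-2 − -1)² + (0 − -1)² = 2
  (3 − -1)² + (-4 − -1)² = 25
  (6 − -1)² + (2 − -1)² = 58
  (5 − -1)² + (4 − -1)² = 61
Minimum is attained by (-2, 0), so q lies in its Voronoi cell.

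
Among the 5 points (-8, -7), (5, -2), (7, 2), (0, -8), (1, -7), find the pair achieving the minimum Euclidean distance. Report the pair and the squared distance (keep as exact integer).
Pair = ((0, -8), (1, -7)); squared distance = 2

Compute all C(5, 2) = 10 pairwise squared distances (x_i − x_j)² + (y_i − y_j)². The minimum is 2, attained by the pair ((0, -8), (1, -7)).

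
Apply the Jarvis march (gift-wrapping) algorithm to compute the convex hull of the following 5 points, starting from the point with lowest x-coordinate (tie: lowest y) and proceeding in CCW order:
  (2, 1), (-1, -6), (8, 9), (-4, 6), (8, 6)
Hull (CCW) = [(-4, 6), (-1, -6), (8, 6), (8, 9)]

Jarvis march: at each step, from the current hull vertex p, select the next vertex q as the point such that every other point lies strictly to the left of (or on) the directed line p → q. (Equivalently: for every other point r, the cross product (q − p) × (r − p) ≥ 0.)
Starting point (lowest x, tie lowest y): (-4, 6). Wrap until returning to start. Resulting hull: (-4, 6), (-1, -6), (8, 6), (8, 9).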